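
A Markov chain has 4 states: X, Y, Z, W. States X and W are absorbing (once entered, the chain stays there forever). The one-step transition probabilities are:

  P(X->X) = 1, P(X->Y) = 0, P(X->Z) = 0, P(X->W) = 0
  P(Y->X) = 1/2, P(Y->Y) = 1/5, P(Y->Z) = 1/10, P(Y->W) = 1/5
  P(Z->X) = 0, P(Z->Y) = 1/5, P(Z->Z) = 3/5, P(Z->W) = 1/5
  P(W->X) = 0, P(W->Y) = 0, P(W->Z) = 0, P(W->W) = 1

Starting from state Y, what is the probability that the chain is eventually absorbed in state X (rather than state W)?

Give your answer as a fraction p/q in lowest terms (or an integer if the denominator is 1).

Let a_i = P(absorbed in X | start in state i).
Boundary conditions: a_X = 1, a_W = 0.
For each transient state i, a_i = sum_j P(i->j) * a_j:
  a_Y = 1/2*a_X + 1/5*a_Y + 1/10*a_Z + 1/5*a_W
  a_Z = 0*a_X + 1/5*a_Y + 3/5*a_Z + 1/5*a_W

Substituting a_X = 1 and a_W = 0, rearrange to (I - Q) a = r where r[i] = P(i -> X):
  [4/5, -1/10] . (a_Y, a_Z) = 1/2
  [-1/5, 2/5] . (a_Y, a_Z) = 0

Solving yields:
  a_Y = 2/3
  a_Z = 1/3

Starting state is Y, so the absorption probability is a_Y = 2/3.

Answer: 2/3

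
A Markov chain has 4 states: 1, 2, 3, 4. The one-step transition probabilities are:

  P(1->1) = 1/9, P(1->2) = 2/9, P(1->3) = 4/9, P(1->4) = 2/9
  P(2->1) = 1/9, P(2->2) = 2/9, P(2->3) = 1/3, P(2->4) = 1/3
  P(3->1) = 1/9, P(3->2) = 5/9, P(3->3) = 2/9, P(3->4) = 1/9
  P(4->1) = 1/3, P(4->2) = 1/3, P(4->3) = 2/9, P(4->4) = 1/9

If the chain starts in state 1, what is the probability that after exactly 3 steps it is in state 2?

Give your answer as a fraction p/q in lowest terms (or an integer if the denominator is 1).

Answer: 242/729

Derivation:
Computing P^3 by repeated multiplication:
P^1 =
  1: [1/9, 2/9, 4/9, 2/9]
  2: [1/9, 2/9, 1/3, 1/3]
  3: [1/9, 5/9, 2/9, 1/9]
  4: [1/3, 1/3, 2/9, 1/9]
P^2 =
  1: [13/81, 32/81, 22/81, 14/81]
  2: [5/27, 10/27, 22/81, 14/81]
  3: [11/81, 25/81, 25/81, 20/81]
  4: [11/81, 25/81, 1/3, 2/9]
P^3 =
  1: [109/729, 242/729, 220/729, 158/729]
  2: [109/729, 242/729, 74/243, 52/243]
  3: [121/729, 257/729, 209/729, 142/729]
  4: [13/81, 29/81, 209/729, 142/729]

(P^3)[1 -> 2] = 242/729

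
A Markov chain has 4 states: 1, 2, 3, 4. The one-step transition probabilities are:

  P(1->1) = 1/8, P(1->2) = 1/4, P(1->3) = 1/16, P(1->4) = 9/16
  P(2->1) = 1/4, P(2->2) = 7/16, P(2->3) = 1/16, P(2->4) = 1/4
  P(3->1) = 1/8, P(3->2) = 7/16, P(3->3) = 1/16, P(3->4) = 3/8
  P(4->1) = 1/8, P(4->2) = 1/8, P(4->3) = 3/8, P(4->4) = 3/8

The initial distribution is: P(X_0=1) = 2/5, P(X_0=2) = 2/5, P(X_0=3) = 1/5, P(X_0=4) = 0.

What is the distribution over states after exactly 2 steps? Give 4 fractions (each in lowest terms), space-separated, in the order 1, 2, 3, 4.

Propagating the distribution step by step (d_{t+1} = d_t * P):
d_0 = (1=2/5, 2=2/5, 3=1/5, 4=0)
  d_1[1] = 2/5*1/8 + 2/5*1/4 + 1/5*1/8 + 0*1/8 = 7/40
  d_1[2] = 2/5*1/4 + 2/5*7/16 + 1/5*7/16 + 0*1/8 = 29/80
  d_1[3] = 2/5*1/16 + 2/5*1/16 + 1/5*1/16 + 0*3/8 = 1/16
  d_1[4] = 2/5*9/16 + 2/5*1/4 + 1/5*3/8 + 0*3/8 = 2/5
d_1 = (1=7/40, 2=29/80, 3=1/16, 4=2/5)
  d_2[1] = 7/40*1/8 + 29/80*1/4 + 1/16*1/8 + 2/5*1/8 = 109/640
  d_2[2] = 7/40*1/4 + 29/80*7/16 + 1/16*7/16 + 2/5*1/8 = 179/640
  d_2[3] = 7/40*1/16 + 29/80*1/16 + 1/16*1/16 + 2/5*3/8 = 3/16
  d_2[4] = 7/40*9/16 + 29/80*1/4 + 1/16*3/8 + 2/5*3/8 = 29/80
d_2 = (1=109/640, 2=179/640, 3=3/16, 4=29/80)

Answer: 109/640 179/640 3/16 29/80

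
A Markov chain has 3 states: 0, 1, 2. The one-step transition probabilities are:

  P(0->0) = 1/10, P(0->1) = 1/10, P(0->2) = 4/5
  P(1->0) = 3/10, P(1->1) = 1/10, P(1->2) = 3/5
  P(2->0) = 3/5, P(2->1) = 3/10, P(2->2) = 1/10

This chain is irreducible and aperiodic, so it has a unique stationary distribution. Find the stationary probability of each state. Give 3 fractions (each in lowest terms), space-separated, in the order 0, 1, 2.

The stationary distribution satisfies pi = pi * P, i.e.:
  pi_0 = 1/10*pi_0 + 3/10*pi_1 + 3/5*pi_2
  pi_1 = 1/10*pi_0 + 1/10*pi_1 + 3/10*pi_2
  pi_2 = 4/5*pi_0 + 3/5*pi_1 + 1/10*pi_2
with normalization: pi_0 + pi_1 + pi_2 = 1.

Using the first 2 balance equations plus normalization, the linear system A*pi = b is:
  [-9/10, 3/10, 3/5] . pi = 0
  [1/10, -9/10, 3/10] . pi = 0
  [1, 1, 1] . pi = 1

Solving yields:
  pi_0 = 21/58
  pi_1 = 11/58
  pi_2 = 13/29

Verification (pi * P):
  21/58*1/10 + 11/58*3/10 + 13/29*3/5 = 21/58 = pi_0  (ok)
  21/58*1/10 + 11/58*1/10 + 13/29*3/10 = 11/58 = pi_1  (ok)
  21/58*4/5 + 11/58*3/5 + 13/29*1/10 = 13/29 = pi_2  (ok)

Answer: 21/58 11/58 13/29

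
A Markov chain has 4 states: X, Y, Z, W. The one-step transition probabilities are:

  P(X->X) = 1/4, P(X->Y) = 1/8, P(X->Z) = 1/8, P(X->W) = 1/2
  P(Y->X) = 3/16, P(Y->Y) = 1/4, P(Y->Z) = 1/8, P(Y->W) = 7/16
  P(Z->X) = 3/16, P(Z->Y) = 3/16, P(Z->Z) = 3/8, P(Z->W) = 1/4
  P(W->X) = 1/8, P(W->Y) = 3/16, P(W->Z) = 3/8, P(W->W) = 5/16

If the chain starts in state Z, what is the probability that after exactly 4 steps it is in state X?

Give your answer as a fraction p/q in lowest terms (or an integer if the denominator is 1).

Answer: 11569/65536

Derivation:
Computing P^4 by repeated multiplication:
P^1 =
  X: [1/4, 1/8, 1/8, 1/2]
  Y: [3/16, 1/4, 1/8, 7/16]
  Z: [3/16, 3/16, 3/8, 1/4]
  W: [1/8, 3/16, 3/8, 5/16]
P^2 =
  X: [11/64, 23/128, 9/32, 47/128]
  Y: [11/64, 49/256, 17/64, 95/256]
  Z: [47/256, 3/16, 9/32, 89/256]
  W: [45/256, 49/256, 19/64, 43/128]
P^3 =
  X: [359/2048, 385/2048, 147/512, 179/512]
  Y: [717/4096, 773/4096, 291/1024, 721/2048]
  Z: [363/2048, 769/4096, 289/1024, 1445/4096]
  W: [727/4096, 193/1024, 145/512, 1437/4096]
P^4 =
  X: [5787/32768, 3085/16384, 291/1024, 11499/32768]
  Y: [11563/65536, 1543/8192, 2327/8192, 23013/65536]
  Z: [11569/65536, 12331/65536, 4649/16384, 45/128]
  W: [5789/32768, 12333/65536, 4645/16384, 23045/65536]

(P^4)[Z -> X] = 11569/65536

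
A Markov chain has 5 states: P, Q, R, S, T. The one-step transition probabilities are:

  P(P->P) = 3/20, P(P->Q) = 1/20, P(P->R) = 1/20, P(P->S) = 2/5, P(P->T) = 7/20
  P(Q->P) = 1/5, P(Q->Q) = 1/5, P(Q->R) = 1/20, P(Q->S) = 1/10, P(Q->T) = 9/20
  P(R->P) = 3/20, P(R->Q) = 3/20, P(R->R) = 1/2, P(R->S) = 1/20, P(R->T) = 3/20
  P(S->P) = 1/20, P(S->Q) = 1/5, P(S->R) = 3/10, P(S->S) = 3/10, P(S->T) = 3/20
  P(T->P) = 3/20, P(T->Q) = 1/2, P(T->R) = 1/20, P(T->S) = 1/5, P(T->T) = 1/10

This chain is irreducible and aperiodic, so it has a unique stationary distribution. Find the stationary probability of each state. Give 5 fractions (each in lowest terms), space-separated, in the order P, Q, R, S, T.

Answer: 15906/111725 26959/111725 4032/22345 22007/111725 26693/111725

Derivation:
The stationary distribution satisfies pi = pi * P, i.e.:
  pi_P = 3/20*pi_P + 1/5*pi_Q + 3/20*pi_R + 1/20*pi_S + 3/20*pi_T
  pi_Q = 1/20*pi_P + 1/5*pi_Q + 3/20*pi_R + 1/5*pi_S + 1/2*pi_T
  pi_R = 1/20*pi_P + 1/20*pi_Q + 1/2*pi_R + 3/10*pi_S + 1/20*pi_T
  pi_S = 2/5*pi_P + 1/10*pi_Q + 1/20*pi_R + 3/10*pi_S + 1/5*pi_T
  pi_T = 7/20*pi_P + 9/20*pi_Q + 3/20*pi_R + 3/20*pi_S + 1/10*pi_T
with normalization: pi_P + pi_Q + pi_R + pi_S + pi_T = 1.

Using the first 4 balance equations plus normalization, the linear system A*pi = b is:
  [-17/20, 1/5, 3/20, 1/20, 3/20] . pi = 0
  [1/20, -4/5, 3/20, 1/5, 1/2] . pi = 0
  [1/20, 1/20, -1/2, 3/10, 1/20] . pi = 0
  [2/5, 1/10, 1/20, -7/10, 1/5] . pi = 0
  [1, 1, 1, 1, 1] . pi = 1

Solving yields:
  pi_P = 15906/111725
  pi_Q = 26959/111725
  pi_R = 4032/22345
  pi_S = 22007/111725
  pi_T = 26693/111725

Verification (pi * P):
  15906/111725*3/20 + 26959/111725*1/5 + 4032/22345*3/20 + 22007/111725*1/20 + 26693/111725*3/20 = 15906/111725 = pi_P  (ok)
  15906/111725*1/20 + 26959/111725*1/5 + 4032/22345*3/20 + 22007/111725*1/5 + 26693/111725*1/2 = 26959/111725 = pi_Q  (ok)
  15906/111725*1/20 + 26959/111725*1/20 + 4032/22345*1/2 + 22007/111725*3/10 + 26693/111725*1/20 = 4032/22345 = pi_R  (ok)
  15906/111725*2/5 + 26959/111725*1/10 + 4032/22345*1/20 + 22007/111725*3/10 + 26693/111725*1/5 = 22007/111725 = pi_S  (ok)
  15906/111725*7/20 + 26959/111725*9/20 + 4032/22345*3/20 + 22007/111725*3/20 + 26693/111725*1/10 = 26693/111725 = pi_T  (ok)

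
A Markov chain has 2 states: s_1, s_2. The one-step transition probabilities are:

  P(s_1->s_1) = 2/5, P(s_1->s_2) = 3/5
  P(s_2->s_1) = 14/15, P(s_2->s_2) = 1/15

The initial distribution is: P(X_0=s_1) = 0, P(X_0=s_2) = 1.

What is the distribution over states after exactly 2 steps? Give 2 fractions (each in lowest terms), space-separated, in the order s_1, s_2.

Propagating the distribution step by step (d_{t+1} = d_t * P):
d_0 = (s_1=0, s_2=1)
  d_1[s_1] = 0*2/5 + 1*14/15 = 14/15
  d_1[s_2] = 0*3/5 + 1*1/15 = 1/15
d_1 = (s_1=14/15, s_2=1/15)
  d_2[s_1] = 14/15*2/5 + 1/15*14/15 = 98/225
  d_2[s_2] = 14/15*3/5 + 1/15*1/15 = 127/225
d_2 = (s_1=98/225, s_2=127/225)

Answer: 98/225 127/225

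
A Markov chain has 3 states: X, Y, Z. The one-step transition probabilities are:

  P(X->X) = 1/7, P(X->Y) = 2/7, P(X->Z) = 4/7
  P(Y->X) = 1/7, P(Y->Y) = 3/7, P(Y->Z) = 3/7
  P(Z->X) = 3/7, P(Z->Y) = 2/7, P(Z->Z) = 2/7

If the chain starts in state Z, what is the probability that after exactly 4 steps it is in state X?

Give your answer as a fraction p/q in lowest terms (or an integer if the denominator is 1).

Computing P^4 by repeated multiplication:
P^1 =
  X: [1/7, 2/7, 4/7]
  Y: [1/7, 3/7, 3/7]
  Z: [3/7, 2/7, 2/7]
P^2 =
  X: [15/49, 16/49, 18/49]
  Y: [13/49, 17/49, 19/49]
  Z: [11/49, 16/49, 22/49]
P^3 =
  X: [85/343, 114/343, 144/343]
  Y: [87/343, 115/343, 141/343]
  Z: [93/343, 114/343, 136/343]
P^4 =
  X: [631/2401, 800/2401, 970/2401]
  Y: [625/2401, 801/2401, 975/2401]
  Z: [615/2401, 800/2401, 986/2401]

(P^4)[Z -> X] = 615/2401

Answer: 615/2401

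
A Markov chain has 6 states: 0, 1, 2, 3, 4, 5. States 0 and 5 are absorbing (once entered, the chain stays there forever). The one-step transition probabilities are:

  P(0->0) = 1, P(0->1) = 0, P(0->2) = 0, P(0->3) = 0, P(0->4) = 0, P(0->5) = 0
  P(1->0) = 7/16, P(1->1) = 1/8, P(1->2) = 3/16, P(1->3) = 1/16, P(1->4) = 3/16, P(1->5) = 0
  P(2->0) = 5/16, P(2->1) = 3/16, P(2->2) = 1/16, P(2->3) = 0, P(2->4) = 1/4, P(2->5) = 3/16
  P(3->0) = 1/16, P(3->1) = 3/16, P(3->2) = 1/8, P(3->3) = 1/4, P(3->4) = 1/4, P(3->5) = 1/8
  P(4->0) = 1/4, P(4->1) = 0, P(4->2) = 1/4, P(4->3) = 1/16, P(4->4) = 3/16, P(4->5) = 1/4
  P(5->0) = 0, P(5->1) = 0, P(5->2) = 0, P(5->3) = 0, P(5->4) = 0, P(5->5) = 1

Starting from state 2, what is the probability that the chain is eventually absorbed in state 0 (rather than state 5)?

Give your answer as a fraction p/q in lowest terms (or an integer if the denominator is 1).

Answer: 325/509

Derivation:
Let a_i = P(absorbed in 0 | start in state i).
Boundary conditions: a_0 = 1, a_5 = 0.
For each transient state i, a_i = sum_j P(i->j) * a_j:
  a_1 = 7/16*a_0 + 1/8*a_1 + 3/16*a_2 + 1/16*a_3 + 3/16*a_4 + 0*a_5
  a_2 = 5/16*a_0 + 3/16*a_1 + 1/16*a_2 + 0*a_3 + 1/4*a_4 + 3/16*a_5
  a_3 = 1/16*a_0 + 3/16*a_1 + 1/8*a_2 + 1/4*a_3 + 1/4*a_4 + 1/8*a_5
  a_4 = 1/4*a_0 + 0*a_1 + 1/4*a_2 + 1/16*a_3 + 3/16*a_4 + 1/4*a_5

Substituting a_0 = 1 and a_5 = 0, rearrange to (I - Q) a = r where r[i] = P(i -> 0):
  [7/8, -3/16, -1/16, -3/16] . (a_1, a_2, a_3, a_4) = 7/16
  [-3/16, 15/16, 0, -1/4] . (a_1, a_2, a_3, a_4) = 5/16
  [-3/16, -1/8, 3/4, -1/4] . (a_1, a_2, a_3, a_4) = 1/16
  [0, -1/4, -1/16, 13/16] . (a_1, a_2, a_3, a_4) = 1/4

Solving yields:
  a_1 = 5261/6617
  a_2 = 325/509
  a_3 = 1163/2036
  a_4 = 14507/26468

Starting state is 2, so the absorption probability is a_2 = 325/509.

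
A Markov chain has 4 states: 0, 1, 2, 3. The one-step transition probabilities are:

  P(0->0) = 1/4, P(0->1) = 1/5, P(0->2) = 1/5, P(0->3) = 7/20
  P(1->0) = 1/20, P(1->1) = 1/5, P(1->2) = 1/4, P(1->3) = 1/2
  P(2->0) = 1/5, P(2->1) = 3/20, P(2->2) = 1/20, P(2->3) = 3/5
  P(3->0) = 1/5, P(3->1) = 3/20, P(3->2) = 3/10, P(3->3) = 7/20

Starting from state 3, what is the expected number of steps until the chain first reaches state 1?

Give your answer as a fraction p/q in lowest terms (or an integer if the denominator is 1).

Let h_i = expected steps to first reach 1 from state i.
Boundary: h_1 = 0.
First-step equations for the other states:
  h_0 = 1 + 1/4*h_0 + 1/5*h_1 + 1/5*h_2 + 7/20*h_3
  h_2 = 1 + 1/5*h_0 + 3/20*h_1 + 1/20*h_2 + 3/5*h_3
  h_3 = 1 + 1/5*h_0 + 3/20*h_1 + 3/10*h_2 + 7/20*h_3

Substituting h_1 = 0 and rearranging gives the linear system (I - Q) h = 1:
  [3/4, -1/5, -7/20] . (h_0, h_2, h_3) = 1
  [-1/5, 19/20, -3/5] . (h_0, h_2, h_3) = 1
  [-1/5, -3/10, 13/20] . (h_0, h_2, h_3) = 1

Solving yields:
  h_0 = 360/61
  h_2 = 380/61
  h_3 = 380/61

Starting state is 3, so the expected hitting time is h_3 = 380/61.

Answer: 380/61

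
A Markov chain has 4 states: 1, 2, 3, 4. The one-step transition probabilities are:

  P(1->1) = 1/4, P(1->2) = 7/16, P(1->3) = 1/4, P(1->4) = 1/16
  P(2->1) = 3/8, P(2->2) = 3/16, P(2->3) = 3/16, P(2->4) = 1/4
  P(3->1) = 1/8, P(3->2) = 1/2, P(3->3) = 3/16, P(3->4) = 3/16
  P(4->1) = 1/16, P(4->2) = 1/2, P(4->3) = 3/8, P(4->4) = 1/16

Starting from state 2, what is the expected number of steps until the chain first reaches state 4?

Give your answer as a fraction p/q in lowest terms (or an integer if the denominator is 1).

Let h_i = expected steps to first reach 4 from state i.
Boundary: h_4 = 0.
First-step equations for the other states:
  h_1 = 1 + 1/4*h_1 + 7/16*h_2 + 1/4*h_3 + 1/16*h_4
  h_2 = 1 + 3/8*h_1 + 3/16*h_2 + 3/16*h_3 + 1/4*h_4
  h_3 = 1 + 1/8*h_1 + 1/2*h_2 + 3/16*h_3 + 3/16*h_4

Substituting h_4 = 0 and rearranging gives the linear system (I - Q) h = 1:
  [3/4, -7/16, -1/4] . (h_1, h_2, h_3) = 1
  [-3/8, 13/16, -3/16] . (h_1, h_2, h_3) = 1
  [-1/8, -1/2, 13/16] . (h_1, h_2, h_3) = 1

Solving yields:
  h_1 = 682/107
  h_2 = 584/107
  h_3 = 596/107

Starting state is 2, so the expected hitting time is h_2 = 584/107.

Answer: 584/107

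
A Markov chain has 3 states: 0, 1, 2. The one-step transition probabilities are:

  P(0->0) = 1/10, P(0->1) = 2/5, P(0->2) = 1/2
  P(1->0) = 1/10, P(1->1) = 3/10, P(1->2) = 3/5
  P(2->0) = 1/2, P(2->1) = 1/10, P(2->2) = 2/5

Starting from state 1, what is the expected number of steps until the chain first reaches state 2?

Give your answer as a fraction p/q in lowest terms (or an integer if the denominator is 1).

Answer: 100/59

Derivation:
Let h_i = expected steps to first reach 2 from state i.
Boundary: h_2 = 0.
First-step equations for the other states:
  h_0 = 1 + 1/10*h_0 + 2/5*h_1 + 1/2*h_2
  h_1 = 1 + 1/10*h_0 + 3/10*h_1 + 3/5*h_2

Substituting h_2 = 0 and rearranging gives the linear system (I - Q) h = 1:
  [9/10, -2/5] . (h_0, h_1) = 1
  [-1/10, 7/10] . (h_0, h_1) = 1

Solving yields:
  h_0 = 110/59
  h_1 = 100/59

Starting state is 1, so the expected hitting time is h_1 = 100/59.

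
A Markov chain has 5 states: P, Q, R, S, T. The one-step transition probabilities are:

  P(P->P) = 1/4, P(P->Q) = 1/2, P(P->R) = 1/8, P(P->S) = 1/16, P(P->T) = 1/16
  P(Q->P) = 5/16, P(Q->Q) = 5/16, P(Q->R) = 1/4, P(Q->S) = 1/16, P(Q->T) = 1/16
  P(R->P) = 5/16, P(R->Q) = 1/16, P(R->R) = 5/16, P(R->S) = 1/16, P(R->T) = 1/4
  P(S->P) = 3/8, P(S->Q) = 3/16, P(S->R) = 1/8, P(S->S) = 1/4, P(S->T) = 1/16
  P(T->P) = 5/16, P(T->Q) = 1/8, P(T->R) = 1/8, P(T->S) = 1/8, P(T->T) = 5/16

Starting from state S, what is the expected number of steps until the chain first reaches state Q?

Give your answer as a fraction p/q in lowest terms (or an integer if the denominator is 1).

Answer: 44928/11683

Derivation:
Let h_i = expected steps to first reach Q from state i.
Boundary: h_Q = 0.
First-step equations for the other states:
  h_P = 1 + 1/4*h_P + 1/2*h_Q + 1/8*h_R + 1/16*h_S + 1/16*h_T
  h_R = 1 + 5/16*h_P + 1/16*h_Q + 5/16*h_R + 1/16*h_S + 1/4*h_T
  h_S = 1 + 3/8*h_P + 3/16*h_Q + 1/8*h_R + 1/4*h_S + 1/16*h_T
  h_T = 1 + 5/16*h_P + 1/8*h_Q + 1/8*h_R + 1/8*h_S + 5/16*h_T

Substituting h_Q = 0 and rearranging gives the linear system (I - Q) h = 1:
  [3/4, -1/8, -1/16, -1/16] . (h_P, h_R, h_S, h_T) = 1
  [-5/16, 11/16, -1/16, -1/4] . (h_P, h_R, h_S, h_T) = 1
  [-3/8, -1/8, 3/4, -1/16] . (h_P, h_R, h_S, h_T) = 1
  [-5/16, -1/8, -1/8, 11/16] . (h_P, h_R, h_S, h_T) = 1

Solving yields:
  h_P = 32448/11683
  h_R = 53904/11683
  h_S = 44928/11683
  h_T = 49712/11683

Starting state is S, so the expected hitting time is h_S = 44928/11683.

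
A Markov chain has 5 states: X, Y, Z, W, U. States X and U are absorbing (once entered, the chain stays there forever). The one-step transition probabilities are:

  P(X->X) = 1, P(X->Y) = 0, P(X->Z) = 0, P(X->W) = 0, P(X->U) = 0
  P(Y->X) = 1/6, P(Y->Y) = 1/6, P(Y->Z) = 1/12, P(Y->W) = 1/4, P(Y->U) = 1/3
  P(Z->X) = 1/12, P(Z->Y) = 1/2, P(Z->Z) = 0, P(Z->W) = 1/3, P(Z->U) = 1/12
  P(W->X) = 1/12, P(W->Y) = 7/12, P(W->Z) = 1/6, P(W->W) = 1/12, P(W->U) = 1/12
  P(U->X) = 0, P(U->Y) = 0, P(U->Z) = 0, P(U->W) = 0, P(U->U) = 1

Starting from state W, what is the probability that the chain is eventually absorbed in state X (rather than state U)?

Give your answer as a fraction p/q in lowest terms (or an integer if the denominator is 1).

Let a_i = P(absorbed in X | start in state i).
Boundary conditions: a_X = 1, a_U = 0.
For each transient state i, a_i = sum_j P(i->j) * a_j:
  a_Y = 1/6*a_X + 1/6*a_Y + 1/12*a_Z + 1/4*a_W + 1/3*a_U
  a_Z = 1/12*a_X + 1/2*a_Y + 0*a_Z + 1/3*a_W + 1/12*a_U
  a_W = 1/12*a_X + 7/12*a_Y + 1/6*a_Z + 1/12*a_W + 1/12*a_U

Substituting a_X = 1 and a_U = 0, rearrange to (I - Q) a = r where r[i] = P(i -> X):
  [5/6, -1/12, -1/4] . (a_Y, a_Z, a_W) = 1/6
  [-1/2, 1, -1/3] . (a_Y, a_Z, a_W) = 1/12
  [-7/12, -1/6, 11/12] . (a_Y, a_Z, a_W) = 1/12

Solving yields:
  a_Y = 305/858
  a_Z = 335/858
  a_W = 111/286

Starting state is W, so the absorption probability is a_W = 111/286.

Answer: 111/286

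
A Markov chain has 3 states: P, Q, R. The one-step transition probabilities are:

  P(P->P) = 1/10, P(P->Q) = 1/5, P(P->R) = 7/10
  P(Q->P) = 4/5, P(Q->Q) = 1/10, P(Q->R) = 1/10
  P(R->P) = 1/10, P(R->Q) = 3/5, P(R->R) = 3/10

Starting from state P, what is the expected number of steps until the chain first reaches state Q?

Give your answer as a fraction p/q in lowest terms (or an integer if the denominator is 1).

Let h_i = expected steps to first reach Q from state i.
Boundary: h_Q = 0.
First-step equations for the other states:
  h_P = 1 + 1/10*h_P + 1/5*h_Q + 7/10*h_R
  h_R = 1 + 1/10*h_P + 3/5*h_Q + 3/10*h_R

Substituting h_Q = 0 and rearranging gives the linear system (I - Q) h = 1:
  [9/10, -7/10] . (h_P, h_R) = 1
  [-1/10, 7/10] . (h_P, h_R) = 1

Solving yields:
  h_P = 5/2
  h_R = 25/14

Starting state is P, so the expected hitting time is h_P = 5/2.

Answer: 5/2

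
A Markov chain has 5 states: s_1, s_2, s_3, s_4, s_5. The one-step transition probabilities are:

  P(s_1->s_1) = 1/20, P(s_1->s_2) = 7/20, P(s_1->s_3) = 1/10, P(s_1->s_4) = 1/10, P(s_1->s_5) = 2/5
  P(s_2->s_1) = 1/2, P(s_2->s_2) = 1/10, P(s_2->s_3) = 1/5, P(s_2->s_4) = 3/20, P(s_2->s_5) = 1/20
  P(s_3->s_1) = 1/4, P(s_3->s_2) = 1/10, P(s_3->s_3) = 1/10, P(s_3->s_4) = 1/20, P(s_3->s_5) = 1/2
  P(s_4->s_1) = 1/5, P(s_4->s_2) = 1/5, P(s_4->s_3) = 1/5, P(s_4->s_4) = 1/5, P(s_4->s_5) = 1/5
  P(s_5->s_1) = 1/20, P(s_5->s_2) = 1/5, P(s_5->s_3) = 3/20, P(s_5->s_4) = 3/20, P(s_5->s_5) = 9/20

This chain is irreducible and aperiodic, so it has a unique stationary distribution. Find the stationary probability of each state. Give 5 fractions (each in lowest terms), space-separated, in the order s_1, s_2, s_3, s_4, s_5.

Answer: 31556/168823 32704/168823 25236/168823 22339/168823 56988/168823

Derivation:
The stationary distribution satisfies pi = pi * P, i.e.:
  pi_s_1 = 1/20*pi_s_1 + 1/2*pi_s_2 + 1/4*pi_s_3 + 1/5*pi_s_4 + 1/20*pi_s_5
  pi_s_2 = 7/20*pi_s_1 + 1/10*pi_s_2 + 1/10*pi_s_3 + 1/5*pi_s_4 + 1/5*pi_s_5
  pi_s_3 = 1/10*pi_s_1 + 1/5*pi_s_2 + 1/10*pi_s_3 + 1/5*pi_s_4 + 3/20*pi_s_5
  pi_s_4 = 1/10*pi_s_1 + 3/20*pi_s_2 + 1/20*pi_s_3 + 1/5*pi_s_4 + 3/20*pi_s_5
  pi_s_5 = 2/5*pi_s_1 + 1/20*pi_s_2 + 1/2*pi_s_3 + 1/5*pi_s_4 + 9/20*pi_s_5
with normalization: pi_s_1 + pi_s_2 + pi_s_3 + pi_s_4 + pi_s_5 = 1.

Using the first 4 balance equations plus normalization, the linear system A*pi = b is:
  [-19/20, 1/2, 1/4, 1/5, 1/20] . pi = 0
  [7/20, -9/10, 1/10, 1/5, 1/5] . pi = 0
  [1/10, 1/5, -9/10, 1/5, 3/20] . pi = 0
  [1/10, 3/20, 1/20, -4/5, 3/20] . pi = 0
  [1, 1, 1, 1, 1] . pi = 1

Solving yields:
  pi_s_1 = 31556/168823
  pi_s_2 = 32704/168823
  pi_s_3 = 25236/168823
  pi_s_4 = 22339/168823
  pi_s_5 = 56988/168823

Verification (pi * P):
  31556/168823*1/20 + 32704/168823*1/2 + 25236/168823*1/4 + 22339/168823*1/5 + 56988/168823*1/20 = 31556/168823 = pi_s_1  (ok)
  31556/168823*7/20 + 32704/168823*1/10 + 25236/168823*1/10 + 22339/168823*1/5 + 56988/168823*1/5 = 32704/168823 = pi_s_2  (ok)
  31556/168823*1/10 + 32704/168823*1/5 + 25236/168823*1/10 + 22339/168823*1/5 + 56988/168823*3/20 = 25236/168823 = pi_s_3  (ok)
  31556/168823*1/10 + 32704/168823*3/20 + 25236/168823*1/20 + 22339/168823*1/5 + 56988/168823*3/20 = 22339/168823 = pi_s_4  (ok)
  31556/168823*2/5 + 32704/168823*1/20 + 25236/168823*1/2 + 22339/168823*1/5 + 56988/168823*9/20 = 56988/168823 = pi_s_5  (ok)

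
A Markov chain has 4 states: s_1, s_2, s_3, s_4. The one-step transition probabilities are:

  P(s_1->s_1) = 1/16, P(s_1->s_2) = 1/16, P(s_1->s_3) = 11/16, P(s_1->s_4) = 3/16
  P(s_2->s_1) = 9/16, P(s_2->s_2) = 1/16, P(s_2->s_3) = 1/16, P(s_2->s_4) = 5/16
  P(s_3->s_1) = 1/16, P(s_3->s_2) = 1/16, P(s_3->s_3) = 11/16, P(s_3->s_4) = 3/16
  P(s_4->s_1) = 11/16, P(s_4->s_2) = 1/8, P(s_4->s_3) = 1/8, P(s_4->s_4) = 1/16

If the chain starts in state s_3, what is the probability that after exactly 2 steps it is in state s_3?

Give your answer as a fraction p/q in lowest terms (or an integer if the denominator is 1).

Answer: 139/256

Derivation:
Computing P^2 by repeated multiplication:
P^1 =
  s_1: [1/16, 1/16, 11/16, 3/16]
  s_2: [9/16, 1/16, 1/16, 5/16]
  s_3: [1/16, 1/16, 11/16, 3/16]
  s_4: [11/16, 1/8, 1/8, 1/16]
P^2 =
  s_1: [27/128, 19/256, 139/256, 11/64]
  s_2: [37/128, 21/256, 121/256, 5/32]
  s_3: [27/128, 19/256, 139/256, 11/64]
  s_4: [21/128, 17/256, 147/256, 25/128]

(P^2)[s_3 -> s_3] = 139/256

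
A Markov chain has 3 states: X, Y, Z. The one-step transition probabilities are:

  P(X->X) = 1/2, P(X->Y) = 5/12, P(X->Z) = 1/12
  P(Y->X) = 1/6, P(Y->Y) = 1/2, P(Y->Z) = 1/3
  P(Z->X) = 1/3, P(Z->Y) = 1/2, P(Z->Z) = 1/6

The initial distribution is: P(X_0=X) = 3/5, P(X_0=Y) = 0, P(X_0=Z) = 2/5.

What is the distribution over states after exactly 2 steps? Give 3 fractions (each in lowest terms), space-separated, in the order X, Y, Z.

Answer: 119/360 167/360 37/180

Derivation:
Propagating the distribution step by step (d_{t+1} = d_t * P):
d_0 = (X=3/5, Y=0, Z=2/5)
  d_1[X] = 3/5*1/2 + 0*1/6 + 2/5*1/3 = 13/30
  d_1[Y] = 3/5*5/12 + 0*1/2 + 2/5*1/2 = 9/20
  d_1[Z] = 3/5*1/12 + 0*1/3 + 2/5*1/6 = 7/60
d_1 = (X=13/30, Y=9/20, Z=7/60)
  d_2[X] = 13/30*1/2 + 9/20*1/6 + 7/60*1/3 = 119/360
  d_2[Y] = 13/30*5/12 + 9/20*1/2 + 7/60*1/2 = 167/360
  d_2[Z] = 13/30*1/12 + 9/20*1/3 + 7/60*1/6 = 37/180
d_2 = (X=119/360, Y=167/360, Z=37/180)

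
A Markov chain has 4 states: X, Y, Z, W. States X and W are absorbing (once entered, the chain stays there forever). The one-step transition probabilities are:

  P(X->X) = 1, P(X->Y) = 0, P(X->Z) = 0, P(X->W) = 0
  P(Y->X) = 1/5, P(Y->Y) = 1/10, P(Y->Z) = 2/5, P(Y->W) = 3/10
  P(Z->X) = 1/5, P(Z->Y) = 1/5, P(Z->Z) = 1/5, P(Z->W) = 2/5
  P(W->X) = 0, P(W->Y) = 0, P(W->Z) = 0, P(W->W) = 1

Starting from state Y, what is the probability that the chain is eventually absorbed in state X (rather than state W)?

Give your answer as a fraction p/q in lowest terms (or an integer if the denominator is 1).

Answer: 3/8

Derivation:
Let a_i = P(absorbed in X | start in state i).
Boundary conditions: a_X = 1, a_W = 0.
For each transient state i, a_i = sum_j P(i->j) * a_j:
  a_Y = 1/5*a_X + 1/10*a_Y + 2/5*a_Z + 3/10*a_W
  a_Z = 1/5*a_X + 1/5*a_Y + 1/5*a_Z + 2/5*a_W

Substituting a_X = 1 and a_W = 0, rearrange to (I - Q) a = r where r[i] = P(i -> X):
  [9/10, -2/5] . (a_Y, a_Z) = 1/5
  [-1/5, 4/5] . (a_Y, a_Z) = 1/5

Solving yields:
  a_Y = 3/8
  a_Z = 11/32

Starting state is Y, so the absorption probability is a_Y = 3/8.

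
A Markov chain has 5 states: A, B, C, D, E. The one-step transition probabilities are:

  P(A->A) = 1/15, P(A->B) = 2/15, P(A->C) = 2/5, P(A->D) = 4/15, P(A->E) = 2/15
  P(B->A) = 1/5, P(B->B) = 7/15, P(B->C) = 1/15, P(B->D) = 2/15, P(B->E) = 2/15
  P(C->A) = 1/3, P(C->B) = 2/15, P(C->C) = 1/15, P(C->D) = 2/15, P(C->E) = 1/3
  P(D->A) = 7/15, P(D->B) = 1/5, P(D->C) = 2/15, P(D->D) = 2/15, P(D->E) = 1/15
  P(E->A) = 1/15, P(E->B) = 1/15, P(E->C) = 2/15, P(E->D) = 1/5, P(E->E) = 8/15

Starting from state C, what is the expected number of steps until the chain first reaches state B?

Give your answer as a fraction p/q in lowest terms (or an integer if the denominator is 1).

Answer: 4863/610

Derivation:
Let h_i = expected steps to first reach B from state i.
Boundary: h_B = 0.
First-step equations for the other states:
  h_A = 1 + 1/15*h_A + 2/15*h_B + 2/5*h_C + 4/15*h_D + 2/15*h_E
  h_C = 1 + 1/3*h_A + 2/15*h_B + 1/15*h_C + 2/15*h_D + 1/3*h_E
  h_D = 1 + 7/15*h_A + 1/5*h_B + 2/15*h_C + 2/15*h_D + 1/15*h_E
  h_E = 1 + 1/15*h_A + 1/15*h_B + 2/15*h_C + 1/5*h_D + 8/15*h_E

Substituting h_B = 0 and rearranging gives the linear system (I - Q) h = 1:
  [14/15, -2/5, -4/15, -2/15] . (h_A, h_C, h_D, h_E) = 1
  [-1/3, 14/15, -2/15, -1/3] . (h_A, h_C, h_D, h_E) = 1
  [-7/15, -2/15, 13/15, -1/15] . (h_A, h_C, h_D, h_E) = 1
  [-1/15, -2/15, -1/5, 7/15] . (h_A, h_C, h_D, h_E) = 1

Solving yields:
  h_A = 2376/305
  h_C = 4863/610
  h_D = 2208/305
  h_E = 2634/305

Starting state is C, so the expected hitting time is h_C = 4863/610.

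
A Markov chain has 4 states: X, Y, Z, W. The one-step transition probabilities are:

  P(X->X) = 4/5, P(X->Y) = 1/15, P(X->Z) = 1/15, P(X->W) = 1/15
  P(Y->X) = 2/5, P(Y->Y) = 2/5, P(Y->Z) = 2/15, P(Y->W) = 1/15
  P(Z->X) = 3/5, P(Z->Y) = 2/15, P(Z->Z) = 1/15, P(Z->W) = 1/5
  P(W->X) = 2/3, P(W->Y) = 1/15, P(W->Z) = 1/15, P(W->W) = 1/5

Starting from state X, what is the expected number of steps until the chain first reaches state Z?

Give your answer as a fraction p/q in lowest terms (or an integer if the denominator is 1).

Answer: 150/11

Derivation:
Let h_i = expected steps to first reach Z from state i.
Boundary: h_Z = 0.
First-step equations for the other states:
  h_X = 1 + 4/5*h_X + 1/15*h_Y + 1/15*h_Z + 1/15*h_W
  h_Y = 1 + 2/5*h_X + 2/5*h_Y + 2/15*h_Z + 1/15*h_W
  h_W = 1 + 2/3*h_X + 1/15*h_Y + 1/15*h_Z + 1/5*h_W

Substituting h_Z = 0 and rearranging gives the linear system (I - Q) h = 1:
  [1/5, -1/15, -1/15] . (h_X, h_Y, h_W) = 1
  [-2/5, 3/5, -1/15] . (h_X, h_Y, h_W) = 1
  [-2/3, -1/15, 4/5] . (h_X, h_Y, h_W) = 1

Solving yields:
  h_X = 150/11
  h_Y = 135/11
  h_W = 150/11

Starting state is X, so the expected hitting time is h_X = 150/11.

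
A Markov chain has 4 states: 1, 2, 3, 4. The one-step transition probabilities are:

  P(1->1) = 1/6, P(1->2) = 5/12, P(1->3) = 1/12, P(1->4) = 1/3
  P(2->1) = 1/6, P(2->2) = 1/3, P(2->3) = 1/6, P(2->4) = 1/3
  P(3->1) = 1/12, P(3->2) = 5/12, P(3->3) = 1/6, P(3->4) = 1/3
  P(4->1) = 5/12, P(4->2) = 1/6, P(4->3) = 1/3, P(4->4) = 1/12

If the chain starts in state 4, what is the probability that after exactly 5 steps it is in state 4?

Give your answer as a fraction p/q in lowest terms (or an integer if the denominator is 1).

Answer: 817/3072

Derivation:
Computing P^5 by repeated multiplication:
P^1 =
  1: [1/6, 5/12, 1/12, 1/3]
  2: [1/6, 1/3, 1/6, 1/3]
  3: [1/12, 5/12, 1/6, 1/3]
  4: [5/12, 1/6, 1/3, 1/12]
P^2 =
  1: [35/144, 43/144, 5/24, 1/4]
  2: [17/72, 11/36, 5/24, 1/4]
  3: [17/72, 43/144, 31/144, 1/4]
  4: [23/144, 55/144, 7/48, 5/16]
P^3 =
  1: [61/288, 569/1728, 325/1728, 13/48]
  2: [61/288, 71/216, 163/864, 13/48]
  3: [365/1728, 569/1728, 163/864, 13/48]
  4: [67/288, 265/864, 355/1728, 49/192]
P^4 =
  1: [4535/20736, 6667/20736, 671/3456, 17/64]
  2: [2267/10368, 1667/5184, 671/3456, 17/64]
  3: [2267/10368, 6667/20736, 4027/20736, 17/64]
  4: [553/2592, 6787/20736, 41/216, 69/256]
P^5 =
  1: [8995/41472, 80489/248832, 47953/248832, 205/768]
  2: [8995/41472, 10061/31104, 23977/124416, 205/768]
  3: [53969/248832, 80489/248832, 23977/124416, 205/768]
  4: [18101/82944, 40063/124416, 24113/124416, 817/3072]

(P^5)[4 -> 4] = 817/3072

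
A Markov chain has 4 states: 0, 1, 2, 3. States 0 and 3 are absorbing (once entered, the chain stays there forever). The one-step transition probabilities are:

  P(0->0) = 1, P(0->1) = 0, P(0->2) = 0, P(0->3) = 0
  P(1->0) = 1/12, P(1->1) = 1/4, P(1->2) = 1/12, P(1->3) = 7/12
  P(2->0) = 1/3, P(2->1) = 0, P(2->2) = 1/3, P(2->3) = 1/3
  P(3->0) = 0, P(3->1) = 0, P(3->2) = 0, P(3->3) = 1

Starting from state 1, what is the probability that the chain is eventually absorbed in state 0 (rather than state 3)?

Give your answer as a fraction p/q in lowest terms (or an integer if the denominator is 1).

Answer: 1/6

Derivation:
Let a_i = P(absorbed in 0 | start in state i).
Boundary conditions: a_0 = 1, a_3 = 0.
For each transient state i, a_i = sum_j P(i->j) * a_j:
  a_1 = 1/12*a_0 + 1/4*a_1 + 1/12*a_2 + 7/12*a_3
  a_2 = 1/3*a_0 + 0*a_1 + 1/3*a_2 + 1/3*a_3

Substituting a_0 = 1 and a_3 = 0, rearrange to (I - Q) a = r where r[i] = P(i -> 0):
  [3/4, -1/12] . (a_1, a_2) = 1/12
  [0, 2/3] . (a_1, a_2) = 1/3

Solving yields:
  a_1 = 1/6
  a_2 = 1/2

Starting state is 1, so the absorption probability is a_1 = 1/6.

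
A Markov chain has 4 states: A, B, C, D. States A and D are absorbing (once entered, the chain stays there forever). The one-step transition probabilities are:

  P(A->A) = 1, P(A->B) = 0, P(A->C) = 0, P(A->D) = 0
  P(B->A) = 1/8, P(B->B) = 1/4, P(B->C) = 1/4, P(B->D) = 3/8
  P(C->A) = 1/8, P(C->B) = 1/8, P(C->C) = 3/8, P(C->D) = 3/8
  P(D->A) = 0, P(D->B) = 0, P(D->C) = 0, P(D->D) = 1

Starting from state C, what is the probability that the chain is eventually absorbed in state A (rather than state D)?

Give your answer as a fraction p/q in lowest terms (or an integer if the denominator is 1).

Answer: 1/4

Derivation:
Let a_i = P(absorbed in A | start in state i).
Boundary conditions: a_A = 1, a_D = 0.
For each transient state i, a_i = sum_j P(i->j) * a_j:
  a_B = 1/8*a_A + 1/4*a_B + 1/4*a_C + 3/8*a_D
  a_C = 1/8*a_A + 1/8*a_B + 3/8*a_C + 3/8*a_D

Substituting a_A = 1 and a_D = 0, rearrange to (I - Q) a = r where r[i] = P(i -> A):
  [3/4, -1/4] . (a_B, a_C) = 1/8
  [-1/8, 5/8] . (a_B, a_C) = 1/8

Solving yields:
  a_B = 1/4
  a_C = 1/4

Starting state is C, so the absorption probability is a_C = 1/4.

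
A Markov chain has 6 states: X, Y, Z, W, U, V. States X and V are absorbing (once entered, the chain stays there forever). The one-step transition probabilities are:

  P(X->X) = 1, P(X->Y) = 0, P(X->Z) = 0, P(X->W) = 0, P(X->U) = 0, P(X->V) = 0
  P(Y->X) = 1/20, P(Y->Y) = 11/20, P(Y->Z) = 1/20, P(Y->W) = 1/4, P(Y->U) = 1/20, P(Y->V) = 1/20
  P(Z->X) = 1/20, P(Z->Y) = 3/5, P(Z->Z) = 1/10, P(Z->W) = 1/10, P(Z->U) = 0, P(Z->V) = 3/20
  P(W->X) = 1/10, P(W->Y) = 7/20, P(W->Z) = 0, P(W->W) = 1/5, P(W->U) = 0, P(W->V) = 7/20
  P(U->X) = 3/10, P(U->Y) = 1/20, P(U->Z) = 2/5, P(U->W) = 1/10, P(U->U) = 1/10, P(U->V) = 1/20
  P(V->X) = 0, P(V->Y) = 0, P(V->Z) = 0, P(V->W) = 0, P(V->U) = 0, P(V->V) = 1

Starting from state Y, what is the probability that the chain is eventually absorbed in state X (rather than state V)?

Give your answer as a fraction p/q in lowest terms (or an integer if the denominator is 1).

Let a_i = P(absorbed in X | start in state i).
Boundary conditions: a_X = 1, a_V = 0.
For each transient state i, a_i = sum_j P(i->j) * a_j:
  a_Y = 1/20*a_X + 11/20*a_Y + 1/20*a_Z + 1/4*a_W + 1/20*a_U + 1/20*a_V
  a_Z = 1/20*a_X + 3/5*a_Y + 1/10*a_Z + 1/10*a_W + 0*a_U + 3/20*a_V
  a_W = 1/10*a_X + 7/20*a_Y + 0*a_Z + 1/5*a_W + 0*a_U + 7/20*a_V
  a_U = 3/10*a_X + 1/20*a_Y + 2/5*a_Z + 1/10*a_W + 1/10*a_U + 1/20*a_V

Substituting a_X = 1 and a_V = 0, rearrange to (I - Q) a = r where r[i] = P(i -> X):
  [9/20, -1/20, -1/4, -1/20] . (a_Y, a_Z, a_W, a_U) = 1/20
  [-3/5, 9/10, -1/10, 0] . (a_Y, a_Z, a_W, a_U) = 1/20
  [-7/20, 0, 4/5, 0] . (a_Y, a_Z, a_W, a_U) = 1/10
  [-1/20, -2/5, -1/10, 9/10] . (a_Y, a_Z, a_W, a_U) = 3/10

Solving yields:
  a_Y = 2686/7355
  a_Z = 2432/7355
  a_W = 4189/14710
  a_U = 7829/14710

Starting state is Y, so the absorption probability is a_Y = 2686/7355.

Answer: 2686/7355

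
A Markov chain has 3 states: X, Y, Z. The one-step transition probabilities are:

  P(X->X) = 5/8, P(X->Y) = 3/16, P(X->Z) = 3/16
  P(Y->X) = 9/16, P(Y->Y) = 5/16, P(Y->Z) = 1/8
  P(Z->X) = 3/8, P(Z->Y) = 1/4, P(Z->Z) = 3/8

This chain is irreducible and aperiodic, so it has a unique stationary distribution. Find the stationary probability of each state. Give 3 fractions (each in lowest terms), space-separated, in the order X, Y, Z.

Answer: 34/61 14/61 13/61

Derivation:
The stationary distribution satisfies pi = pi * P, i.e.:
  pi_X = 5/8*pi_X + 9/16*pi_Y + 3/8*pi_Z
  pi_Y = 3/16*pi_X + 5/16*pi_Y + 1/4*pi_Z
  pi_Z = 3/16*pi_X + 1/8*pi_Y + 3/8*pi_Z
with normalization: pi_X + pi_Y + pi_Z = 1.

Using the first 2 balance equations plus normalization, the linear system A*pi = b is:
  [-3/8, 9/16, 3/8] . pi = 0
  [3/16, -11/16, 1/4] . pi = 0
  [1, 1, 1] . pi = 1

Solving yields:
  pi_X = 34/61
  pi_Y = 14/61
  pi_Z = 13/61

Verification (pi * P):
  34/61*5/8 + 14/61*9/16 + 13/61*3/8 = 34/61 = pi_X  (ok)
  34/61*3/16 + 14/61*5/16 + 13/61*1/4 = 14/61 = pi_Y  (ok)
  34/61*3/16 + 14/61*1/8 + 13/61*3/8 = 13/61 = pi_Z  (ok)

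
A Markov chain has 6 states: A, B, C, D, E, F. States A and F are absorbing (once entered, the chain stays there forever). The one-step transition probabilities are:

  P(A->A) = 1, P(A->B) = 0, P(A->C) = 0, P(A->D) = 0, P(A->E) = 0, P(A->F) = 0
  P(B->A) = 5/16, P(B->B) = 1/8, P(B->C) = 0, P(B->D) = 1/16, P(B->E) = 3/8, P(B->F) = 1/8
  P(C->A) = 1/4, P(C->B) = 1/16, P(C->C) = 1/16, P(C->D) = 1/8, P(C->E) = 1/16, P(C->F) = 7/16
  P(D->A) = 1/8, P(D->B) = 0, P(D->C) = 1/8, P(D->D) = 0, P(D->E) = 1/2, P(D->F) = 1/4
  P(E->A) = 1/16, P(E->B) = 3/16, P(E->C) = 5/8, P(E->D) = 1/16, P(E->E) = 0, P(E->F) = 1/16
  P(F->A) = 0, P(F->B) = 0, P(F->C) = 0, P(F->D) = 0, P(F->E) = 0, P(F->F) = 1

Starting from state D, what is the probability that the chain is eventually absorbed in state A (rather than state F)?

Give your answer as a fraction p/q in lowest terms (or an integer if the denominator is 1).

Let a_i = P(absorbed in A | start in state i).
Boundary conditions: a_A = 1, a_F = 0.
For each transient state i, a_i = sum_j P(i->j) * a_j:
  a_B = 5/16*a_A + 1/8*a_B + 0*a_C + 1/16*a_D + 3/8*a_E + 1/8*a_F
  a_C = 1/4*a_A + 1/16*a_B + 1/16*a_C + 1/8*a_D + 1/16*a_E + 7/16*a_F
  a_D = 1/8*a_A + 0*a_B + 1/8*a_C + 0*a_D + 1/2*a_E + 1/4*a_F
  a_E = 1/16*a_A + 3/16*a_B + 5/8*a_C + 1/16*a_D + 0*a_E + 1/16*a_F

Substituting a_A = 1 and a_F = 0, rearrange to (I - Q) a = r where r[i] = P(i -> A):
  [7/8, 0, -1/16, -3/8] . (a_B, a_C, a_D, a_E) = 5/16
  [-1/16, 15/16, -1/8, -1/16] . (a_B, a_C, a_D, a_E) = 1/4
  [0, -1/8, 1, -1/2] . (a_B, a_C, a_D, a_E) = 1/8
  [-3/16, -5/8, -1/16, 1] . (a_B, a_C, a_D, a_E) = 1/16

Solving yields:
  a_B = 11712/20489
  a_C = 7907/20489
  a_D = 8009/20489
  a_E = 8919/20489

Starting state is D, so the absorption probability is a_D = 8009/20489.

Answer: 8009/20489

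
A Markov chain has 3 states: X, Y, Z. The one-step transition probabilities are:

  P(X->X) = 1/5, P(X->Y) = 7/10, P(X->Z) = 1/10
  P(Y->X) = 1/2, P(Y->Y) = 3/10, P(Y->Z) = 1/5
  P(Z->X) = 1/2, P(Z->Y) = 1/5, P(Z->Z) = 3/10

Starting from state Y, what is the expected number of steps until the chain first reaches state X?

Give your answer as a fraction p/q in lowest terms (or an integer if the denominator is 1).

Let h_i = expected steps to first reach X from state i.
Boundary: h_X = 0.
First-step equations for the other states:
  h_Y = 1 + 1/2*h_X + 3/10*h_Y + 1/5*h_Z
  h_Z = 1 + 1/2*h_X + 1/5*h_Y + 3/10*h_Z

Substituting h_X = 0 and rearranging gives the linear system (I - Q) h = 1:
  [7/10, -1/5] . (h_Y, h_Z) = 1
  [-1/5, 7/10] . (h_Y, h_Z) = 1

Solving yields:
  h_Y = 2
  h_Z = 2

Starting state is Y, so the expected hitting time is h_Y = 2.

Answer: 2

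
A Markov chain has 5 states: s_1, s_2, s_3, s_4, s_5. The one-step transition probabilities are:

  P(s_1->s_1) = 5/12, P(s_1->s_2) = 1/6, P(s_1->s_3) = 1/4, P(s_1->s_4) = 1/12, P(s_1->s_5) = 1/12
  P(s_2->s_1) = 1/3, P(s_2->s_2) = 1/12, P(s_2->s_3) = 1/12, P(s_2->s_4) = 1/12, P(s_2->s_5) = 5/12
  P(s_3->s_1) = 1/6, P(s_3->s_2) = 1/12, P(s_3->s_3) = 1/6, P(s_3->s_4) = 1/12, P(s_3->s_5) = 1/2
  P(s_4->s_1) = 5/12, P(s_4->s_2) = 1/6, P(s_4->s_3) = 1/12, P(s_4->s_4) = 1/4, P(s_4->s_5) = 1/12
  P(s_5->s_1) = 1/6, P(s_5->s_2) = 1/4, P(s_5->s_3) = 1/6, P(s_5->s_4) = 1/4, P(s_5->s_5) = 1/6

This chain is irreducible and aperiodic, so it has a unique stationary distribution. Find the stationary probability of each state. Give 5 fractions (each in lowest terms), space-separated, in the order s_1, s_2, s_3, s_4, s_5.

The stationary distribution satisfies pi = pi * P, i.e.:
  pi_s_1 = 5/12*pi_s_1 + 1/3*pi_s_2 + 1/6*pi_s_3 + 5/12*pi_s_4 + 1/6*pi_s_5
  pi_s_2 = 1/6*pi_s_1 + 1/12*pi_s_2 + 1/12*pi_s_3 + 1/6*pi_s_4 + 1/4*pi_s_5
  pi_s_3 = 1/4*pi_s_1 + 1/12*pi_s_2 + 1/6*pi_s_3 + 1/12*pi_s_4 + 1/6*pi_s_5
  pi_s_4 = 1/12*pi_s_1 + 1/12*pi_s_2 + 1/12*pi_s_3 + 1/4*pi_s_4 + 1/4*pi_s_5
  pi_s_5 = 1/12*pi_s_1 + 5/12*pi_s_2 + 1/2*pi_s_3 + 1/12*pi_s_4 + 1/6*pi_s_5
with normalization: pi_s_1 + pi_s_2 + pi_s_3 + pi_s_4 + pi_s_5 = 1.

Using the first 4 balance equations plus normalization, the linear system A*pi = b is:
  [-7/12, 1/3, 1/6, 5/12, 1/6] . pi = 0
  [1/6, -11/12, 1/12, 1/6, 1/4] . pi = 0
  [1/4, 1/12, -5/6, 1/12, 1/6] . pi = 0
  [1/12, 1/12, 1/12, -3/4, 1/4] . pi = 0
  [1, 1, 1, 1, 1] . pi = 1

Solving yields:
  pi_s_1 = 479/1567
  pi_s_2 = 248/1567
  pi_s_3 = 523/3134
  pi_s_4 = 227/1567
  pi_s_5 = 703/3134

Verification (pi * P):
  479/1567*5/12 + 248/1567*1/3 + 523/3134*1/6 + 227/1567*5/12 + 703/3134*1/6 = 479/1567 = pi_s_1  (ok)
  479/1567*1/6 + 248/1567*1/12 + 523/3134*1/12 + 227/1567*1/6 + 703/3134*1/4 = 248/1567 = pi_s_2  (ok)
  479/1567*1/4 + 248/1567*1/12 + 523/3134*1/6 + 227/1567*1/12 + 703/3134*1/6 = 523/3134 = pi_s_3  (ok)
  479/1567*1/12 + 248/1567*1/12 + 523/3134*1/12 + 227/1567*1/4 + 703/3134*1/4 = 227/1567 = pi_s_4  (ok)
  479/1567*1/12 + 248/1567*5/12 + 523/3134*1/2 + 227/1567*1/12 + 703/3134*1/6 = 703/3134 = pi_s_5  (ok)

Answer: 479/1567 248/1567 523/3134 227/1567 703/3134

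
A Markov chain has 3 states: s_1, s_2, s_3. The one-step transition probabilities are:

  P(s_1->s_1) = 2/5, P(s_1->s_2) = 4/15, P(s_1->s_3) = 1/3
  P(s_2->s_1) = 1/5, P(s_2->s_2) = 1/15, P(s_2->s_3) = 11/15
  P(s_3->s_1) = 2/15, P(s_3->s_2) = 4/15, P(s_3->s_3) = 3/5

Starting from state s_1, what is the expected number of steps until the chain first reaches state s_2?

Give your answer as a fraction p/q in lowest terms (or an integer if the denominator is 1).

Let h_i = expected steps to first reach s_2 from state i.
Boundary: h_s_2 = 0.
First-step equations for the other states:
  h_s_1 = 1 + 2/5*h_s_1 + 4/15*h_s_2 + 1/3*h_s_3
  h_s_3 = 1 + 2/15*h_s_1 + 4/15*h_s_2 + 3/5*h_s_3

Substituting h_s_2 = 0 and rearranging gives the linear system (I - Q) h = 1:
  [3/5, -1/3] . (h_s_1, h_s_3) = 1
  [-2/15, 2/5] . (h_s_1, h_s_3) = 1

Solving yields:
  h_s_1 = 15/4
  h_s_3 = 15/4

Starting state is s_1, so the expected hitting time is h_s_1 = 15/4.

Answer: 15/4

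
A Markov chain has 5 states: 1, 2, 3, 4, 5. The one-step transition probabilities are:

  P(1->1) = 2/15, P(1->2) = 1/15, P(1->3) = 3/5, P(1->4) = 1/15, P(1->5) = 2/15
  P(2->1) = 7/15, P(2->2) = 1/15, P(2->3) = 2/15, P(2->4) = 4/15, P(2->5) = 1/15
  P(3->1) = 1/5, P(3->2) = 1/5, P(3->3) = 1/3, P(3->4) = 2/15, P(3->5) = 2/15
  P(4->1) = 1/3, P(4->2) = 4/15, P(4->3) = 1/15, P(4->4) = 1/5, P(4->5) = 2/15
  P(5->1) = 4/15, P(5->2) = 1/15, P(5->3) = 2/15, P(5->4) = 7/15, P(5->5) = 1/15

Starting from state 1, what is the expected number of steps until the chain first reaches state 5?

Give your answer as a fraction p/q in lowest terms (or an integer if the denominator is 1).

Answer: 58575/7253

Derivation:
Let h_i = expected steps to first reach 5 from state i.
Boundary: h_5 = 0.
First-step equations for the other states:
  h_1 = 1 + 2/15*h_1 + 1/15*h_2 + 3/5*h_3 + 1/15*h_4 + 2/15*h_5
  h_2 = 1 + 7/15*h_1 + 1/15*h_2 + 2/15*h_3 + 4/15*h_4 + 1/15*h_5
  h_3 = 1 + 1/5*h_1 + 1/5*h_2 + 1/3*h_3 + 2/15*h_4 + 2/15*h_5
  h_4 = 1 + 1/3*h_1 + 4/15*h_2 + 1/15*h_3 + 1/5*h_4 + 2/15*h_5

Substituting h_5 = 0 and rearranging gives the linear system (I - Q) h = 1:
  [13/15, -1/15, -3/5, -1/15] . (h_1, h_2, h_3, h_4) = 1
  [-7/15, 14/15, -2/15, -4/15] . (h_1, h_2, h_3, h_4) = 1
  [-1/5, -1/5, 2/3, -2/15] . (h_1, h_2, h_3, h_4) = 1
  [-1/3, -4/15, -1/15, 4/5] . (h_1, h_2, h_3, h_4) = 1

Solving yields:
  h_1 = 58575/7253
  h_2 = 62400/7253
  h_3 = 59010/7253
  h_4 = 59190/7253

Starting state is 1, so the expected hitting time is h_1 = 58575/7253.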